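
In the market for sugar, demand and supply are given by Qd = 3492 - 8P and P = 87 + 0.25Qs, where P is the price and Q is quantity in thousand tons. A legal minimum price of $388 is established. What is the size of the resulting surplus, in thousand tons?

Rearranging supply gives Qs = 4P - 348. Setting quantity demanded equal to quantity supplied, 3492 - 8P = 4P - 348, gives P* = 320 and Q* = 932.
The floor of 388 is above the equilibrium price 320, so it binds.
At P = 388: Qd = 3492 - 8·388 = 388 and Qs = 4·388 - 348 = 1204.
Surplus = Qs - Qd = 1204 - 388 = 816.

816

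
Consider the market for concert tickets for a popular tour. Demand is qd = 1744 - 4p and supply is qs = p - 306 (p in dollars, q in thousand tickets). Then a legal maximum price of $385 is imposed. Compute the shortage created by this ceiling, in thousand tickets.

Equilibrium: 1744 - 4p = p - 306, so 2050 = 5p and p* = 410, q* = 104.
Because the ceiling (385) lies below the market-clearing price, it is binding.
At p = 385: qd = 1744 - 4·385 = 204 and qs = 385 - 306 = 79.
Shortage = qd - qs = 204 - 79 = 125.

125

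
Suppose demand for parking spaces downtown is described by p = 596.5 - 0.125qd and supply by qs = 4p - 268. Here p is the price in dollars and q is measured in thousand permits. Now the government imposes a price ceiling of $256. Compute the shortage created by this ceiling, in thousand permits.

1968

Rearranging demand gives qd = 4772 - 8p. Equilibrium: 4772 - 8p = 4p - 268, so 5040 = 12p and p* = 420, q* = 1412.
Because the ceiling (256) lies below the market-clearing price, it is binding.
At p = 256: qd = 4772 - 8·256 = 2724 and qs = 4·256 - 268 = 756.
Shortage = qd - qs = 2724 - 756 = 1968.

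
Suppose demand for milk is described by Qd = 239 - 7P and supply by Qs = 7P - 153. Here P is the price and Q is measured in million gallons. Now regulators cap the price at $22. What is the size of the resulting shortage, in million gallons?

Setting quantity demanded equal to quantity supplied, 239 - 7P = 7P - 153, gives P* = 28 and Q* = 43.
Because the ceiling (22) lies below the market-clearing price, it is binding.
At P = 22: Qd = 239 - 7·22 = 85 and Qs = 7·22 - 153 = 1.
Shortage = Qd - Qs = 85 - 1 = 84.

84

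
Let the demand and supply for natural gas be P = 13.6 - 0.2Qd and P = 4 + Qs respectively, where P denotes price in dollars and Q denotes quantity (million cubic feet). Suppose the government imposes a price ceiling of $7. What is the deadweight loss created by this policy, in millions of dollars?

15

Rearranging demand gives Qd = 68 - 5P; rearranging supply gives Qs = P - 4. Without the control the market clears where 68 - 5P = P - 4, i.e. P* = 12 and Q* = 8.
Since 7 < 12, the ceiling is binding.
At P = 7: Qd = 68 - 5·7 = 33 and Qs = 7 - 4 = 3.
Quantity traded falls to 3. At Q = 3 the demand price is (68 - 3)/5 = 13 and the supply price is 4 + 3 = 7.
Deadweight loss = ½ · (13 - 7) · (8 - 3) = ½ · 6 · 5 = 15.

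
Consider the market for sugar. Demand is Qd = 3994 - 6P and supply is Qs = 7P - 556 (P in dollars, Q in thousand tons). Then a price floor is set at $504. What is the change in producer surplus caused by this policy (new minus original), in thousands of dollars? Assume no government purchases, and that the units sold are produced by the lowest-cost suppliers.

88396

In a free market, 3994 - 6P = 7P - 556 gives the equilibrium P* = 350, Q* = 1894.
The floor of 504 is above the equilibrium price 350, so it binds.
At P = 504: Qd = 3994 - 6·504 = 970 and Qs = 7·504 - 556 = 2972.
Producer surplus without the control is ½ · (350 - 556/7) · 1894 = 1793618/7.
With the floor, 970 units are sold at 504. The supply price at Q = 970 is 218, so PS = ½ · [(504 - 556/7) + (504 - 218)] · 970 = 2412390/7.
Change in producer surplus = 2412390/7 - 1793618/7 = 88396.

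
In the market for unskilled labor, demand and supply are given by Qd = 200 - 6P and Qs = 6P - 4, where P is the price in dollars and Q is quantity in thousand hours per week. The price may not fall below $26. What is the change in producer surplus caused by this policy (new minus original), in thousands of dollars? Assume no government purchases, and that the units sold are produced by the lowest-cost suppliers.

Without the control the market clears where 200 - 6P = 6P - 4, i.e. P* = 17 and Q* = 98.
Since 26 > 17, the floor is binding.
At P = 26: Qd = 200 - 6·26 = 44 and Qs = 6·26 - 4 = 152.
Producer surplus without the control is ½ · (17 - 2/3) · 98 = 2401/3.
With the floor, 44 units are sold at 26. The supply price at Q = 44 is 8, so PS = ½ · [(26 - 2/3) + (26 - 8)] · 44 = 2860/3.
Change in producer surplus = 2860/3 - 2401/3 = 153.

153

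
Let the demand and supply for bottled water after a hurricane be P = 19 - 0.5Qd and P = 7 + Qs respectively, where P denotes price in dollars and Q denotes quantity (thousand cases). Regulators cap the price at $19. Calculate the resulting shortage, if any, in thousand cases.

0

Rearranging demand gives Qd = 38 - 2P; rearranging supply gives Qs = P - 7. Without the control the market clears where 38 - 2P = P - 7, i.e. P* = 15 and Q* = 8.
Since 19 is above P* = 15, the ceiling does not bind and the free-market outcome prevails.
Since the control does not bind, there is no shortage.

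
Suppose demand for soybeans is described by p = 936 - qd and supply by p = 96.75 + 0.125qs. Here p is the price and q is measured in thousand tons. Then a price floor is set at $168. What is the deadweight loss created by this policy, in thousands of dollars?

Rearranging demand gives qd = 936 - p; rearranging supply gives qs = 8p - 774. Equilibrium: 936 - p = 8p - 774, so 1710 = 9p and p* = 190, q* = 746.
Since 168 is below p* = 190, the floor does not bind and the free-market outcome prevails.
Since the control does not bind, no trades are prevented and deadweight loss is zero.

0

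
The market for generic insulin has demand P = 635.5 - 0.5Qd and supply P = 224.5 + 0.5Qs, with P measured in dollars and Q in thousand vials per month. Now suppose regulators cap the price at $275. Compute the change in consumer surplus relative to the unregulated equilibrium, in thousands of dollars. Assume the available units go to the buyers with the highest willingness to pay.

-8370

Rearranging demand gives Qd = 1271 - 2P; rearranging supply gives Qs = 2P - 449. Setting quantity demanded equal to quantity supplied, 1271 - 2P = 2P - 449, gives P* = 430 and Q* = 411.
Since 275 < 430, the ceiling is binding.
At P = 275: Qd = 1271 - 2·275 = 721 and Qs = 2·275 - 449 = 101.
Consumer surplus without the control is ½ · (635.5 - 430) · 411 = 42230.25.
With the ceiling, 101 units are sold at 275 (assume they go to the highest-value buyers). The demand price at Q = 101 is 585, so CS = ½ · [(635.5 - 275) + (585 - 275)] · 101 = 33860.25.
Change in consumer surplus = 33860.25 - 42230.25 = -8370.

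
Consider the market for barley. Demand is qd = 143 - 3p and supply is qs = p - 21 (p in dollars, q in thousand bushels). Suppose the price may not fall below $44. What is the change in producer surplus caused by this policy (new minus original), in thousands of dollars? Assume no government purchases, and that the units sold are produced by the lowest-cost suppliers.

Without the control the market clears where 143 - 3p = p - 21, i.e. p* = 41 and q* = 20.
Since 44 > 41, the floor is binding.
At p = 44: qd = 143 - 3·44 = 11 and qs = 44 - 21 = 23.
Producer surplus without the control is ½ · (41 - 21) · 20 = 200.
With the floor, 11 units are sold at 44. The supply price at q = 11 is 32, so PS = ½ · [(44 - 21) + (44 - 32)] · 11 = 192.5.
Change in producer surplus = 192.5 - 200 = -7.5.

-7.5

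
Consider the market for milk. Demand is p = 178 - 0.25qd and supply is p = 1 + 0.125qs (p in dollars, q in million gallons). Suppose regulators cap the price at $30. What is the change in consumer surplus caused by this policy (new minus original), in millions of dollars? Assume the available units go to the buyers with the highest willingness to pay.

Rearranging demand gives qd = 712 - 4p; rearranging supply gives qs = 8p - 8. Setting quantity demanded equal to quantity supplied, 712 - 4p = 8p - 8, gives p* = 60 and q* = 472.
Because the ceiling (30) lies below the market-clearing price, it is binding.
At p = 30: qd = 712 - 4·30 = 592 and qs = 8·30 - 8 = 232.
Consumer surplus without the control is ½ · (178 - 60) · 472 = 27848.
With the ceiling, 232 units are sold at 30 (assume they go to the highest-value buyers). The demand price at q = 232 is 120, so CS = ½ · [(178 - 30) + (120 - 30)] · 232 = 27608.
Change in consumer surplus = 27608 - 27848 = -240.

-240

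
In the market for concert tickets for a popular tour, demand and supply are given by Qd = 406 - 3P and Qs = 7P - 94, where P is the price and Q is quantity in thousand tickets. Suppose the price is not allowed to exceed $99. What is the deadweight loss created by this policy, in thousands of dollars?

Setting quantity demanded equal to quantity supplied, 406 - 3P = 7P - 94, gives P* = 50 and Q* = 256.
The ceiling of 99 is above the equilibrium price 50, so it is not binding; the market clears at P* = 50, Q* = 256.
Since the control does not bind, no trades are prevented and deadweight loss is zero.

0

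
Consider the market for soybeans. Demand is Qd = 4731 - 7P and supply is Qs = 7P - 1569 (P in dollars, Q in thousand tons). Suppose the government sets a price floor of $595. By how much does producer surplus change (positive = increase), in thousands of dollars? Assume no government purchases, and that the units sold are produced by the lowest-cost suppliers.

8482.5

Setting quantity demanded equal to quantity supplied, 4731 - 7P = 7P - 1569, gives P* = 450 and Q* = 1581.
The floor of 595 is above the equilibrium price 450, so it binds.
At P = 595: Qd = 4731 - 7·595 = 566 and Qs = 7·595 - 1569 = 2596.
Producer surplus without the control is ½ · (450 - 1569/7) · 1581 = 2499561/14.
With the floor, 566 units are sold at 595. The supply price at Q = 566 is 305, so PS = ½ · [(595 - 1569/7) + (595 - 305)] · 566 = 1309158/7.
Change in producer surplus = 1309158/7 - 2499561/14 = 8482.5.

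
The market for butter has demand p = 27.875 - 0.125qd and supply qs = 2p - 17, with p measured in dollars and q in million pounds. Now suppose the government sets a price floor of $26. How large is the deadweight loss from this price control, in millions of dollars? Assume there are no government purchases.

80

Rearranging demand gives qd = 223 - 8p. In a free market, 223 - 8p = 2p - 17 gives the equilibrium p* = 24, q* = 31.
The floor of 26 is above the equilibrium price 24, so it binds.
At p = 26: qd = 223 - 8·26 = 15 and qs = 2·26 - 17 = 35.
Quantity traded falls to 15. At q = 15 the demand price is (223 - 15)/8 = 26 and the supply price is (17 + 15)/2 = 16.
Deadweight loss = ½ · (26 - 16) · (31 - 15) = ½ · 10 · 16 = 80.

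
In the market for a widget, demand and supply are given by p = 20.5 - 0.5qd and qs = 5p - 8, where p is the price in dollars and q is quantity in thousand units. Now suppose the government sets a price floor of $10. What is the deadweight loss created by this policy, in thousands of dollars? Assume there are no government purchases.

Rearranging demand gives qd = 41 - 2p. In a free market, 41 - 2p = 5p - 8 gives the equilibrium p* = 7, q* = 27.
Because the floor (10) lies above the market-clearing price, it is binding.
At p = 10: qd = 41 - 2·10 = 21 and qs = 5·10 - 8 = 42.
Quantity traded falls to 21. At q = 21 the demand price is (41 - 21)/2 = 10 and the supply price is (8 + 21)/5 = 5.8.
Deadweight loss = ½ · (10 - 5.8) · (27 - 21) = ½ · 4.2 · 6 = 12.6.

12.6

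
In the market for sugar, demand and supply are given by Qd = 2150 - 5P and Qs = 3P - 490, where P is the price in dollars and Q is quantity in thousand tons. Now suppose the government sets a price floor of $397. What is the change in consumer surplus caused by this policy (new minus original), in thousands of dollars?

-22277.5

Equilibrium: 2150 - 5P = 3P - 490, so 2640 = 8P and P* = 330, Q* = 500.
Because the floor (397) lies above the market-clearing price, it is binding.
At P = 397: Qd = 2150 - 5·397 = 165 and Qs = 3·397 - 490 = 701.
Consumer surplus without the control is ½ · (430 - 330) · 500 = 25000.
With the floor, consumers buy 165 units at 397, so CS = ½ · (430 - 397) · 165 = 2722.5.
Change in consumer surplus = 2722.5 - 25000 = -22277.5.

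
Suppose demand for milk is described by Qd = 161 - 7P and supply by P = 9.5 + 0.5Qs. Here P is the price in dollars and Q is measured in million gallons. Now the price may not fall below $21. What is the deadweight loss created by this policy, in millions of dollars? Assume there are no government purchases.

15.75

Rearranging supply gives Qs = 2P - 19. Equilibrium: 161 - 7P = 2P - 19, so 180 = 9P and P* = 20, Q* = 21.
The floor of 21 is above the equilibrium price 20, so it binds.
At P = 21: Qd = 161 - 7·21 = 14 and Qs = 2·21 - 19 = 23.
Quantity traded falls to 14. At Q = 14 the demand price is (161 - 14)/7 = 21 and the supply price is (19 + 14)/2 = 16.5.
Deadweight loss = ½ · (21 - 16.5) · (21 - 14) = ½ · 4.5 · 7 = 15.75.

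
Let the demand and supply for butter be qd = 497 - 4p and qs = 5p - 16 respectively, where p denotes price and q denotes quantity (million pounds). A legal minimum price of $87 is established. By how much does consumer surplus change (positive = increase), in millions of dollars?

In a free market, 497 - 4p = 5p - 16 gives the equilibrium p* = 57, q* = 269.
Since 87 > 57, the floor is binding.
At p = 87: qd = 497 - 4·87 = 149 and qs = 5·87 - 16 = 419.
Consumer surplus without the control is ½ · (124.25 - 57) · 269 = 9045.125.
With the floor, consumers buy 149 units at 87, so CS = ½ · (124.25 - 87) · 149 = 2775.125.
Change in consumer surplus = 2775.125 - 9045.125 = -6270.

-6270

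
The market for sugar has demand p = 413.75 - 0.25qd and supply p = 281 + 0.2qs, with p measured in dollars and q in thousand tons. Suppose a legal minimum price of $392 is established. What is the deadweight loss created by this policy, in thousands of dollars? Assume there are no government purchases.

9734.4

Rearranging demand gives qd = 1655 - 4p; rearranging supply gives qs = 5p - 1405. Setting quantity demanded equal to quantity supplied, 1655 - 4p = 5p - 1405, gives p* = 340 and q* = 295.
The floor of 392 is above the equilibrium price 340, so it binds.
At p = 392: qd = 1655 - 4·392 = 87 and qs = 5·392 - 1405 = 555.
Quantity traded falls to 87. At q = 87 the demand price is (1655 - 87)/4 = 392 and the supply price is (1405 + 87)/5 = 298.4.
Deadweight loss = ½ · (392 - 298.4) · (295 - 87) = ½ · 93.6 · 208 = 9734.4.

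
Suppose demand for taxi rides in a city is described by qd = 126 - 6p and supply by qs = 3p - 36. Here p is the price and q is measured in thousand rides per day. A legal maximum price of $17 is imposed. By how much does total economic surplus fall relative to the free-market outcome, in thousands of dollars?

Setting quantity demanded equal to quantity supplied, 126 - 6p = 3p - 36, gives p* = 18 and q* = 18.
The ceiling of 17 is below the equilibrium price 18, so it binds.
At p = 17: qd = 126 - 6·17 = 24 and qs = 3·17 - 36 = 15.
Quantity traded falls to 15. At q = 15 the demand price is (126 - 15)/6 = 18.5 and the supply price is (36 + 15)/3 = 17.
Deadweight loss = ½ · (18.5 - 17) · (18 - 15) = ½ · 1.5 · 3 = 2.25.

2.25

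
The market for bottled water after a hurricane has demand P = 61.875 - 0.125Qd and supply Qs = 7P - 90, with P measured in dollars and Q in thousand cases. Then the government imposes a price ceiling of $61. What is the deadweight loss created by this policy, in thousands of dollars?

0

Rearranging demand gives Qd = 495 - 8P. Equilibrium: 495 - 8P = 7P - 90, so 585 = 15P and P* = 39, Q* = 183.
The ceiling of 61 is above the equilibrium price 39, so it is not binding; the market clears at P* = 39, Q* = 183.
Since the control does not bind, no trades are prevented and deadweight loss is zero.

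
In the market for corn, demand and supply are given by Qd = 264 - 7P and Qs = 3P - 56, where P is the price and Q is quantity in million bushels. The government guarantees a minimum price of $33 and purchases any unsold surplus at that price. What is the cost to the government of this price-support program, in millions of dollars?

330

Equilibrium: 264 - 7P = 3P - 56, so 320 = 10P and P* = 32, Q* = 40.
Since 33 > 32, the floor is binding.
At P = 33: Qd = 264 - 7·33 = 33 and Qs = 3·33 - 56 = 43.
Surplus = Qs - Qd = 10.
Government expenditure = surplus × support price = 10 × 33 = 330.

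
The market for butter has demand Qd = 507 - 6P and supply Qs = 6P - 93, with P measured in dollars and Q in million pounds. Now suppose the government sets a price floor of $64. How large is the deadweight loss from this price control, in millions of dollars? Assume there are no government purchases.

In a free market, 507 - 6P = 6P - 93 gives the equilibrium P* = 50, Q* = 207.
Because the floor (64) lies above the market-clearing price, it is binding.
At P = 64: Qd = 507 - 6·64 = 123 and Qs = 6·64 - 93 = 291.
Quantity traded falls to 123. At Q = 123 the demand price is (507 - 123)/6 = 64 and the supply price is (93 + 123)/6 = 36.
Deadweight loss = ½ · (64 - 36) · (207 - 123) = ½ · 28 · 84 = 1176.

1176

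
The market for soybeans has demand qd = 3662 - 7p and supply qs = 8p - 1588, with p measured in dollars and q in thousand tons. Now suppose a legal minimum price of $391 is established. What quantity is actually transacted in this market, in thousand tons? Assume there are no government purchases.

925

In a free market, 3662 - 7p = 8p - 1588 gives the equilibrium p* = 350, q* = 1212.
Since 391 > 350, the floor is binding.
At p = 391: qd = 3662 - 7·391 = 925 and qs = 8·391 - 1588 = 1540.
The quantity actually transacted is the short side, demand: 925.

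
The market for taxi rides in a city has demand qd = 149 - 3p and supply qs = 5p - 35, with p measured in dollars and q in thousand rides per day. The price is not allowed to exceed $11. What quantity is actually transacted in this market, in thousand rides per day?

Equilibrium: 149 - 3p = 5p - 35, so 184 = 8p and p* = 23, q* = 80.
Because the ceiling (11) lies below the market-clearing price, it is binding.
At p = 11: qd = 149 - 3·11 = 116 and qs = 5·11 - 35 = 20.
The quantity actually transacted is the short side, supply: 20.

20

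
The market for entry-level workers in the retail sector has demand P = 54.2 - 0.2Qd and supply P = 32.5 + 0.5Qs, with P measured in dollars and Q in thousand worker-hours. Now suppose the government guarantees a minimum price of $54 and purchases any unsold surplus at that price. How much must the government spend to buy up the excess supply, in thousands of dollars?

2268

Rearranging demand gives Qd = 271 - 5P; rearranging supply gives Qs = 2P - 65. Equilibrium: 271 - 5P = 2P - 65, so 336 = 7P and P* = 48, Q* = 31.
Because the floor (54) lies above the market-clearing price, it is binding.
At P = 54: Qd = 271 - 5·54 = 1 and Qs = 2·54 - 65 = 43.
Surplus = Qs - Qd = 42.
Government expenditure = surplus × support price = 42 × 54 = 2268.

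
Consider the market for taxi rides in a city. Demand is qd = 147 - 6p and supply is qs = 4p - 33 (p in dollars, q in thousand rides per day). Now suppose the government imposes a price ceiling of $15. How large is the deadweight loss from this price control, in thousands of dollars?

30

In a free market, 147 - 6p = 4p - 33 gives the equilibrium p* = 18, q* = 39.
The ceiling of 15 is below the equilibrium price 18, so it binds.
At p = 15: qd = 147 - 6·15 = 57 and qs = 4·15 - 33 = 27.
Quantity traded falls to 27. At q = 27 the demand price is (147 - 27)/6 = 20 and the supply price is (33 + 27)/4 = 15.
Deadweight loss = ½ · (20 - 15) · (39 - 27) = ½ · 5 · 12 = 30.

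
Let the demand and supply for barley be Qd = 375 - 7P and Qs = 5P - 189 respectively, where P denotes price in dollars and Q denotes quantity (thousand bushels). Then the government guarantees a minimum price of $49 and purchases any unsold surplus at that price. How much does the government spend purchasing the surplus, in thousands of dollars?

In a free market, 375 - 7P = 5P - 189 gives the equilibrium P* = 47, Q* = 46.
The floor of 49 is above the equilibrium price 47, so it binds.
At P = 49: Qd = 375 - 7·49 = 32 and Qs = 5·49 - 189 = 56.
Surplus = Qs - Qd = 24.
Government expenditure = surplus × support price = 24 × 49 = 1176.

1176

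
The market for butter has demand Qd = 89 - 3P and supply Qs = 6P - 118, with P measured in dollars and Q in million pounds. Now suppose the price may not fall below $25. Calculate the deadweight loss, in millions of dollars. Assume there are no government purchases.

Setting quantity demanded equal to quantity supplied, 89 - 3P = 6P - 118, gives P* = 23 and Q* = 20.
Because the floor (25) lies above the market-clearing price, it is binding.
At P = 25: Qd = 89 - 3·25 = 14 and Qs = 6·25 - 118 = 32.
Quantity traded falls to 14. At Q = 14 the demand price is (89 - 14)/3 = 25 and the supply price is (118 + 14)/6 = 22.
Deadweight loss = ½ · (25 - 22) · (20 - 14) = ½ · 3 · 6 = 9.

9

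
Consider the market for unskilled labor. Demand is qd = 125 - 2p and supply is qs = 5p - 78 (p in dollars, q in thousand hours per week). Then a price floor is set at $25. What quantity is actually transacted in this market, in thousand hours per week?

Equilibrium: 125 - 2p = 5p - 78, so 203 = 7p and p* = 29, q* = 67.
Since 25 is below p* = 29, the floor does not bind and the free-market outcome prevails.

67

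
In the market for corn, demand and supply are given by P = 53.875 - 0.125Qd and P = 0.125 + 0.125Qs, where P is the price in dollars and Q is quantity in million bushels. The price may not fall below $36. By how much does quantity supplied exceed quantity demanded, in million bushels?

144

Rearranging demand gives Qd = 431 - 8P; rearranging supply gives Qs = 8P - 1. Equilibrium: 431 - 8P = 8P - 1, so 432 = 16P and P* = 27, Q* = 215.
The floor of 36 is above the equilibrium price 27, so it binds.
At P = 36: Qd = 431 - 8·36 = 143 and Qs = 8·36 - 1 = 287.
Surplus = Qs - Qd = 287 - 143 = 144.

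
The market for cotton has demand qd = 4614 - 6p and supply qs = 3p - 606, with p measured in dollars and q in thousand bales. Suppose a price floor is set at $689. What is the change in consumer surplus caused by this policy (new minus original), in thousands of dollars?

Equilibrium: 4614 - 6p = 3p - 606, so 5220 = 9p and p* = 580, q* = 1134.
Because the floor (689) lies above the market-clearing price, it is binding.
At p = 689: qd = 4614 - 6·689 = 480 and qs = 3·689 - 606 = 1461.
Consumer surplus without the control is ½ · (769 - 580) · 1134 = 107163.
With the floor, consumers buy 480 units at 689, so CS = ½ · (769 - 689) · 480 = 19200.
Change in consumer surplus = 19200 - 107163 = -87963.

-87963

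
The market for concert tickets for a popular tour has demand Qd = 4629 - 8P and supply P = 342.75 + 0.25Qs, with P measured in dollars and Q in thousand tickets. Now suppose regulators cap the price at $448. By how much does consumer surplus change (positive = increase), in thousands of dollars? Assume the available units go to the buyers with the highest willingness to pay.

Rearranging supply gives Qs = 4P - 1371. In a free market, 4629 - 8P = 4P - 1371 gives the equilibrium P* = 500, Q* = 629.
The ceiling of 448 is below the equilibrium price 500, so it binds.
At P = 448: Qd = 4629 - 8·448 = 1045 and Qs = 4·448 - 1371 = 421.
Consumer surplus without the control is ½ · (578.625 - 500) · 629 = 24727.5625.
With the ceiling, 421 units are sold at 448 (assume they go to the highest-value buyers). The demand price at Q = 421 is 526, so CS = ½ · [(578.625 - 448) + (526 - 448)] · 421 = 43915.5625.
Change in consumer surplus = 43915.5625 - 24727.5625 = 19188.

19188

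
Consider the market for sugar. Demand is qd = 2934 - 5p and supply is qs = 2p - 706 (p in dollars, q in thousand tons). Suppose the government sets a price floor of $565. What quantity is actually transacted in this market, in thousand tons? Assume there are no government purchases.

Without the control the market clears where 2934 - 5p = 2p - 706, i.e. p* = 520 and q* = 334.
Since 565 > 520, the floor is binding.
At p = 565: qd = 2934 - 5·565 = 109 and qs = 2·565 - 706 = 424.
The quantity actually transacted is the short side, demand: 109.

109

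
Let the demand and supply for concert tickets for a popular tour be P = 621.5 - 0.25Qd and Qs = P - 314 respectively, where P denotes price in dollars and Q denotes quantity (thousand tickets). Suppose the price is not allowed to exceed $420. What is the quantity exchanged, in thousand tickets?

Rearranging demand gives Qd = 2486 - 4P. Setting quantity demanded equal to quantity supplied, 2486 - 4P = P - 314, gives P* = 560 and Q* = 246.
Since 420 < 560, the ceiling is binding.
At P = 420: Qd = 2486 - 4·420 = 806 and Qs = 420 - 314 = 106.
The quantity actually transacted is the short side, supply: 106.

106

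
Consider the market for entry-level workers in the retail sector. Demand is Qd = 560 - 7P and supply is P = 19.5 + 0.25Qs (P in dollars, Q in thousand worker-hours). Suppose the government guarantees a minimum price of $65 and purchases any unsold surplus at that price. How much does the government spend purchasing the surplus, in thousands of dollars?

5005

Rearranging supply gives Qs = 4P - 78. In a free market, 560 - 7P = 4P - 78 gives the equilibrium P* = 58, Q* = 154.
The floor of 65 is above the equilibrium price 58, so it binds.
At P = 65: Qd = 560 - 7·65 = 105 and Qs = 4·65 - 78 = 182.
Surplus = Qs - Qd = 77.
Government expenditure = surplus × support price = 77 × 65 = 5005.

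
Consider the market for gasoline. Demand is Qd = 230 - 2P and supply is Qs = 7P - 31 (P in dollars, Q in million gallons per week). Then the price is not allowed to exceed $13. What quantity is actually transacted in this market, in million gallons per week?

60

Setting quantity demanded equal to quantity supplied, 230 - 2P = 7P - 31, gives P* = 29 and Q* = 172.
The ceiling of 13 is below the equilibrium price 29, so it binds.
At P = 13: Qd = 230 - 2·13 = 204 and Qs = 7·13 - 31 = 60.
The quantity actually transacted is the short side, supply: 60.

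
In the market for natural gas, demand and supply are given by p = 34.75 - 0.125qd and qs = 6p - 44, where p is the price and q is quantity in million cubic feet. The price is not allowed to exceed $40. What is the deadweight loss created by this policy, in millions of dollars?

0

Rearranging demand gives qd = 278 - 8p. In a free market, 278 - 8p = 6p - 44 gives the equilibrium p* = 23, q* = 94.
The ceiling of 40 is above the equilibrium price 23, so it is not binding; the market clears at p* = 23, q* = 94.
Since the control does not bind, no trades are prevented and deadweight loss is zero.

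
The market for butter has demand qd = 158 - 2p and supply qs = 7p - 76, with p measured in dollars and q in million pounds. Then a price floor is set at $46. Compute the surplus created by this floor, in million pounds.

180

Without the control the market clears where 158 - 2p = 7p - 76, i.e. p* = 26 and q* = 106.
Since 46 > 26, the floor is binding.
At p = 46: qd = 158 - 2·46 = 66 and qs = 7·46 - 76 = 246.
Surplus = qs - qd = 246 - 66 = 180.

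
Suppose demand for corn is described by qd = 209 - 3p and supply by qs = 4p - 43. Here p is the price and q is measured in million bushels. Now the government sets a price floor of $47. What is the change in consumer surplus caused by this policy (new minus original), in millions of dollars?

In a free market, 209 - 3p = 4p - 43 gives the equilibrium p* = 36, q* = 101.
Because the floor (47) lies above the market-clearing price, it is binding.
At p = 47: qd = 209 - 3·47 = 68 and qs = 4·47 - 43 = 145.
Consumer surplus without the control is ½ · (209/3 - 36) · 101 = 10201/6.
With the floor, consumers buy 68 units at 47, so CS = ½ · (209/3 - 47) · 68 = 2312/3.
Change in consumer surplus = 2312/3 - 10201/6 = -929.5.

-929.5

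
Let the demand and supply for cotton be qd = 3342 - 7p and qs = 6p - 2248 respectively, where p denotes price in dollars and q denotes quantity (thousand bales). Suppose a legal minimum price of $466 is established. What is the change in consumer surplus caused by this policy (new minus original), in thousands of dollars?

In a free market, 3342 - 7p = 6p - 2248 gives the equilibrium p* = 430, q* = 332.
Because the floor (466) lies above the market-clearing price, it is binding.
At p = 466: qd = 3342 - 7·466 = 80 and qs = 6·466 - 2248 = 548.
Consumer surplus without the control is ½ · (3342/7 - 430) · 332 = 55112/7.
With the floor, consumers buy 80 units at 466, so CS = ½ · (3342/7 - 466) · 80 = 3200/7.
Change in consumer surplus = 3200/7 - 55112/7 = -7416.

-7416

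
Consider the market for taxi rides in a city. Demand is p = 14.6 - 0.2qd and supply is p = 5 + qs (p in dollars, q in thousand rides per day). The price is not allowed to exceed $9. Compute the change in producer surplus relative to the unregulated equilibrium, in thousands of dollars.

Rearranging demand gives qd = 73 - 5p; rearranging supply gives qs = p - 5. Equilibrium: 73 - 5p = p - 5, so 78 = 6p and p* = 13, q* = 8.
Since 9 < 13, the ceiling is binding.
At p = 9: qd = 73 - 5·9 = 28 and qs = 9 - 5 = 4.
Producer surplus without the control is ½ · (13 - 5) · 8 = 32.
With the ceiling, producers sell 4 units at 9, so PS = ½ · (9 - 5) · 4 = 8.
Change in producer surplus = 8 - 32 = -24.

-24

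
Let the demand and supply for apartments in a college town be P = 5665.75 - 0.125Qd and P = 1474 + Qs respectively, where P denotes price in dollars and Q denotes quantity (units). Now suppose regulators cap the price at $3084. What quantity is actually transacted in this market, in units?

1610

Rearranging demand gives Qd = 45326 - 8P; rearranging supply gives Qs = P - 1474. Setting quantity demanded equal to quantity supplied, 45326 - 8P = P - 1474, gives P* = 5200 and Q* = 3726.
The ceiling of 3084 is below the equilibrium price 5200, so it binds.
At P = 3084: Qd = 45326 - 8·3084 = 20654 and Qs = 3084 - 1474 = 1610.
The quantity actually transacted is the short side, supply: 1610.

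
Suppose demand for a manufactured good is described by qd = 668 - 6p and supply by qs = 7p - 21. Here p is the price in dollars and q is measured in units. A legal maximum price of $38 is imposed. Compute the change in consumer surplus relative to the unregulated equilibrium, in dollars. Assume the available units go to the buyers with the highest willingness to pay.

Without the control the market clears where 668 - 6p = 7p - 21, i.e. p* = 53 and q* = 350.
Because the ceiling (38) lies below the market-clearing price, it is binding.
At p = 38: qd = 668 - 6·38 = 440 and qs = 7·38 - 21 = 245.
Consumer surplus without the control is ½ · (334/3 - 53) · 350 = 30625/3.
With the ceiling, 245 units are sold at 38 (assume they go to the highest-value buyers). The demand price at q = 245 is 70.5, so CS = ½ · [(334/3 - 38) + (70.5 - 38)] · 245 = 155575/12.
Change in consumer surplus = 155575/12 - 30625/3 = 2756.25.

2756.25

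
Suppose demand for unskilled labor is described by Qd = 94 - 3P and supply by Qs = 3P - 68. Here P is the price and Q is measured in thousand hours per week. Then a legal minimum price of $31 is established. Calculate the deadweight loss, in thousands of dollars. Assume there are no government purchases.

Setting quantity demanded equal to quantity supplied, 94 - 3P = 3P - 68, gives P* = 27 and Q* = 13.
The floor of 31 is above the equilibrium price 27, so it binds.
At P = 31: Qd = 94 - 3·31 = 1 and Qs = 3·31 - 68 = 25.
Quantity traded falls to 1. At Q = 1 the demand price is (94 - 1)/3 = 31 and the supply price is (68 + 1)/3 = 23.
Deadweight loss = ½ · (31 - 23) · (13 - 1) = ½ · 8 · 12 = 48.

48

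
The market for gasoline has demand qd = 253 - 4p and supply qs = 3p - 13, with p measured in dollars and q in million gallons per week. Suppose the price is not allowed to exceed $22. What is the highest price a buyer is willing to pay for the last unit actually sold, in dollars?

50

Setting quantity demanded equal to quantity supplied, 253 - 4p = 3p - 13, gives p* = 38 and q* = 101.
Because the ceiling (22) lies below the market-clearing price, it is binding.
At p = 22: qd = 253 - 4·22 = 165 and qs = 3·22 - 13 = 53.
Only 53 units reach the market. On the demand curve, the marginal buyer's willingness to pay at q = 53 is (253 - 53)/4 = 50.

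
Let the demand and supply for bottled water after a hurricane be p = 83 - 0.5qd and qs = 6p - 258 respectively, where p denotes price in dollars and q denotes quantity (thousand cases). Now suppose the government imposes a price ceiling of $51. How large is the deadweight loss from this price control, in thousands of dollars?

Rearranging demand gives qd = 166 - 2p. Setting quantity demanded equal to quantity supplied, 166 - 2p = 6p - 258, gives p* = 53 and q* = 60.
The ceiling of 51 is below the equilibrium price 53, so it binds.
At p = 51: qd = 166 - 2·51 = 64 and qs = 6·51 - 258 = 48.
Quantity traded falls to 48. At q = 48 the demand price is (166 - 48)/2 = 59 and the supply price is (258 + 48)/6 = 51.
Deadweight loss = ½ · (59 - 51) · (60 - 48) = ½ · 8 · 12 = 48.

48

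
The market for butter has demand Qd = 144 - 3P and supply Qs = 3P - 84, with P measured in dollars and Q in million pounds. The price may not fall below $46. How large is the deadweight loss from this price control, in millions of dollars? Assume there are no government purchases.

192

In a free market, 144 - 3P = 3P - 84 gives the equilibrium P* = 38, Q* = 30.
The floor of 46 is above the equilibrium price 38, so it binds.
At P = 46: Qd = 144 - 3·46 = 6 and Qs = 3·46 - 84 = 54.
Quantity traded falls to 6. At Q = 6 the demand price is (144 - 6)/3 = 46 and the supply price is (84 + 6)/3 = 30.
Deadweight loss = ½ · (46 - 30) · (30 - 6) = ½ · 16 · 24 = 192.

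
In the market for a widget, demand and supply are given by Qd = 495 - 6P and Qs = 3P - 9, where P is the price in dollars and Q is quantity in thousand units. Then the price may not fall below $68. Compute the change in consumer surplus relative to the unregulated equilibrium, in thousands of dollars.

-1476

In a free market, 495 - 6P = 3P - 9 gives the equilibrium P* = 56, Q* = 159.
Since 68 > 56, the floor is binding.
At P = 68: Qd = 495 - 6·68 = 87 and Qs = 3·68 - 9 = 195.
Consumer surplus without the control is ½ · (82.5 - 56) · 159 = 2106.75.
With the floor, consumers buy 87 units at 68, so CS = ½ · (82.5 - 68) · 87 = 630.75.
Change in consumer surplus = 630.75 - 2106.75 = -1476.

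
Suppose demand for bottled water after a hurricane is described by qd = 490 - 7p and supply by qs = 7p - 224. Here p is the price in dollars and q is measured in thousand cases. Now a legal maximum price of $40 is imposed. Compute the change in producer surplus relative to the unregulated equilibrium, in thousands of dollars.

Without the control the market clears where 490 - 7p = 7p - 224, i.e. p* = 51 and q* = 133.
Because the ceiling (40) lies below the market-clearing price, it is binding.
At p = 40: qd = 490 - 7·40 = 210 and qs = 7·40 - 224 = 56.
Producer surplus without the control is ½ · (51 - 32) · 133 = 1263.5.
With the ceiling, producers sell 56 units at 40, so PS = ½ · (40 - 32) · 56 = 224.
Change in producer surplus = 224 - 1263.5 = -1039.5.

-1039.5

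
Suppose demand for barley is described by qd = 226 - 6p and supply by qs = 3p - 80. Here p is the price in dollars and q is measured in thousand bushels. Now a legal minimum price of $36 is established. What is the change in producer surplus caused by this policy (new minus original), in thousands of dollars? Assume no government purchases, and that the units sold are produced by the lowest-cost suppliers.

Equilibrium: 226 - 6p = 3p - 80, so 306 = 9p and p* = 34, q* = 22.
The floor of 36 is above the equilibrium price 34, so it binds.
At p = 36: qd = 226 - 6·36 = 10 and qs = 3·36 - 80 = 28.
Producer surplus without the control is ½ · (34 - 80/3) · 22 = 242/3.
With the floor, 10 units are sold at 36. The supply price at q = 10 is 30, so PS = ½ · [(36 - 80/3) + (36 - 30)] · 10 = 230/3.
Change in producer surplus = 230/3 - 242/3 = -4.

-4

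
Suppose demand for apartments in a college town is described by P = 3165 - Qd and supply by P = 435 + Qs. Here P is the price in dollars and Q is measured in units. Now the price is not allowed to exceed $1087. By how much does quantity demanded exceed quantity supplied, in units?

Rearranging demand gives Qd = 3165 - P; rearranging supply gives Qs = P - 435. Setting quantity demanded equal to quantity supplied, 3165 - P = P - 435, gives P* = 1800 and Q* = 1365.
The ceiling of 1087 is below the equilibrium price 1800, so it binds.
At P = 1087: Qd = 3165 - 1087 = 2078 and Qs = 1087 - 435 = 652.
Shortage = Qd - Qs = 2078 - 652 = 1426.

1426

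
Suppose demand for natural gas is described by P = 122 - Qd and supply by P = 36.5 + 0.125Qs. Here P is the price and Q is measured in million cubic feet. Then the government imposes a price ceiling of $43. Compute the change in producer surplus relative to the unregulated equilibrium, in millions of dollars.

-192

Rearranging demand gives Qd = 122 - P; rearranging supply gives Qs = 8P - 292. In a free market, 122 - P = 8P - 292 gives the equilibrium P* = 46, Q* = 76.
Since 43 < 46, the ceiling is binding.
At P = 43: Qd = 122 - 43 = 79 and Qs = 8·43 - 292 = 52.
Producer surplus without the control is ½ · (46 - 36.5) · 76 = 361.
With the ceiling, producers sell 52 units at 43, so PS = ½ · (43 - 36.5) · 52 = 169.
Change in producer surplus = 169 - 361 = -192.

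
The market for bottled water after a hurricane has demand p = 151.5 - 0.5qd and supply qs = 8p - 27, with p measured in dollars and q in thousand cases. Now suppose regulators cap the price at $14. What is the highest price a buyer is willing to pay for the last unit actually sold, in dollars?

109

Rearranging demand gives qd = 303 - 2p. In a free market, 303 - 2p = 8p - 27 gives the equilibrium p* = 33, q* = 237.
Because the ceiling (14) lies below the market-clearing price, it is binding.
At p = 14: qd = 303 - 2·14 = 275 and qs = 8·14 - 27 = 85.
Only 85 units reach the market. On the demand curve, the marginal buyer's willingness to pay at q = 85 is (303 - 85)/2 = 109.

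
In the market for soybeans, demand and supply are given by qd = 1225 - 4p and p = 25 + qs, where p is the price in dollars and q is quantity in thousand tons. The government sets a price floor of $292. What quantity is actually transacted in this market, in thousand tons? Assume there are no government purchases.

57

Rearranging supply gives qs = p - 25. Equilibrium: 1225 - 4p = p - 25, so 1250 = 5p and p* = 250, q* = 225.
The floor of 292 is above the equilibrium price 250, so it binds.
At p = 292: qd = 1225 - 4·292 = 57 and qs = 292 - 25 = 267.
The quantity actually transacted is the short side, demand: 57.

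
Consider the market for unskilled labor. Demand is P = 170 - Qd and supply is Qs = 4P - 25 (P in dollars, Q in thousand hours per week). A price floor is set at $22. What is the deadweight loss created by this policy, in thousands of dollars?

Rearranging demand gives Qd = 170 - P. Setting quantity demanded equal to quantity supplied, 170 - P = 4P - 25, gives P* = 39 and Q* = 131.
Since 22 is below P* = 39, the floor does not bind and the free-market outcome prevails.
Since the control does not bind, no trades are prevented and deadweight loss is zero.

0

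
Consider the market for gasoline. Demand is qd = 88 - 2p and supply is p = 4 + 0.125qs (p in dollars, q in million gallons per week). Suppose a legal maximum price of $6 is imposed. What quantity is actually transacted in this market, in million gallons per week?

16

Rearranging supply gives qs = 8p - 32. In a free market, 88 - 2p = 8p - 32 gives the equilibrium p* = 12, q* = 64.
Since 6 < 12, the ceiling is binding.
At p = 6: qd = 88 - 2·6 = 76 and qs = 8·6 - 32 = 16.
The quantity actually transacted is the short side, supply: 16.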